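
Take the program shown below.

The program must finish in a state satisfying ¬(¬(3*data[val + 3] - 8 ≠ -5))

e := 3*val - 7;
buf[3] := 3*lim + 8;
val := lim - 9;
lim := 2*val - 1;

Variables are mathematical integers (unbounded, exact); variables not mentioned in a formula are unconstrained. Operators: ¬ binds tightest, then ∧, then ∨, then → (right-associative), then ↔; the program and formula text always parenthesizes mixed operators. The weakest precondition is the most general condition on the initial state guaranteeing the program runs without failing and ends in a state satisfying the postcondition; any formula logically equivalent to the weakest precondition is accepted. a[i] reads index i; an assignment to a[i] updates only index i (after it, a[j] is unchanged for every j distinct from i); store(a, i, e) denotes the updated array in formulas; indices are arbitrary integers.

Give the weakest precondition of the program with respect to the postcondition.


Working backward. After the program, the postcondition ¬(¬(3*data[val + 3] - 8 ≠ -5)) must hold; in canonical form it is 3*data[val + 3] ≠ 3.
Before lim := 2*val - 1: 3*data[val + 3] ≠ 3
Before val := lim - 9: 3*data[lim - 6] ≠ 3
Before buf[3] := 3*lim + 8: 3*data[lim - 6] ≠ 3
Before e := 3*val - 7: 3*data[lim - 6] ≠ 3
Answer: WP = 3*data[lim - 6] ≠ 3


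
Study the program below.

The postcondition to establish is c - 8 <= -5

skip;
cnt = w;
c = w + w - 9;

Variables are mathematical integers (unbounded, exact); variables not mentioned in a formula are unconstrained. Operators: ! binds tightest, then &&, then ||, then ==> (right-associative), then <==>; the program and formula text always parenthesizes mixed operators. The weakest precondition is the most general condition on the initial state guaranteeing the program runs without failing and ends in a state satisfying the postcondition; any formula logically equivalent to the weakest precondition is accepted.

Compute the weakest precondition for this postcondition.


Working backward. After the program, the postcondition c - 8 <= -5 must hold; in canonical form it is c <= 3.
Before c := w + w - 9: 2*w <= 12
Before cnt := w: 2*w <= 12
Before skip: 2*w <= 12
Answer: WP = 2*w <= 12


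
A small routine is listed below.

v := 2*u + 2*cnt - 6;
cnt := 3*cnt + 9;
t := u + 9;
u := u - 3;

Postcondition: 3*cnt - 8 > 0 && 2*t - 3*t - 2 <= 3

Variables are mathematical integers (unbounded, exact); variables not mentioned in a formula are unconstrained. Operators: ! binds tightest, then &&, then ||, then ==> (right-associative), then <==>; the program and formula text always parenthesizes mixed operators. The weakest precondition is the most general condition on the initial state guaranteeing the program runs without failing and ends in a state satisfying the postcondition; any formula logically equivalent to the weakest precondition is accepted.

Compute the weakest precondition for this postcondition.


Working backward. After the program, the postcondition 3*cnt - 8 > 0 && 2*t - 3*t - 2 <= 3 must hold; in canonical form it is 3*cnt > 8 && t >= -5.
Before u := u - 3: 3*cnt > 8 && t >= -5
Before t := u + 9: 3*cnt > 8 && u >= -14
Before cnt := 3*cnt + 9: 9*cnt > -19 && u >= -14
Before v := 2*u + 2*cnt - 6: 9*cnt > -19 && u >= -14
Answer: WP = 9*cnt > -19 && u >= -14


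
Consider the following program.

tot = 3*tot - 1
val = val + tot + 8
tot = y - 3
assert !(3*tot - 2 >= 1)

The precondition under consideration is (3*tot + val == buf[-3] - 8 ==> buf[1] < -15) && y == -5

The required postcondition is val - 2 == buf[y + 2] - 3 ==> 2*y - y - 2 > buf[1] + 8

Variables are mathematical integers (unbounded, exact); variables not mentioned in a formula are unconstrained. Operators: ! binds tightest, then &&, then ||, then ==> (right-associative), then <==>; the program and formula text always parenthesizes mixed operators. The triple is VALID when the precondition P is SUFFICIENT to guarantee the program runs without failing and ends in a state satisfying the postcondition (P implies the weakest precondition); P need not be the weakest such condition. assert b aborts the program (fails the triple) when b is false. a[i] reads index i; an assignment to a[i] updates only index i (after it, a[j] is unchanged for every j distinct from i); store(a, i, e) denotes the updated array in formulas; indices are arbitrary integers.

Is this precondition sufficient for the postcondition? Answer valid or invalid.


Working backward. After the program, the postcondition val - 2 == buf[y + 2] - 3 ==> 2*y - y - 2 > buf[1] + 8 must hold; in canonical form it is val == buf[y + 2] - 1 ==> y > buf[1] + 10.
Before assert !(3*tot - 2 >= 1): (!(3*tot >= 3)) && (val == buf[y + 2] - 1 ==> y > buf[1] + 10)
Before tot := y - 3: (!(3*y >= 12)) && (val == buf[y + 2] - 1 ==> y > buf[1] + 10)
Before val := val + tot + 8: (!(3*y >= 12)) && (tot + val == buf[y + 2] - 9 ==> y > buf[1] + 10)
Before tot := 3*tot - 1: (!(3*y >= 12)) && (3*tot + val == buf[y + 2] - 8 ==> y > buf[1] + 10)
The weakest precondition is (!(3*y >= 12)) && (3*tot + val == buf[y + 2] - 8 ==> y > buf[1] + 10).
Check whether (3*tot + val == buf[-3] - 8 ==> buf[1] < -15) && y == -5 implies it.
Every state satisfying the precondition satisfies the weakest precondition: the implication holds.
Answer: valid


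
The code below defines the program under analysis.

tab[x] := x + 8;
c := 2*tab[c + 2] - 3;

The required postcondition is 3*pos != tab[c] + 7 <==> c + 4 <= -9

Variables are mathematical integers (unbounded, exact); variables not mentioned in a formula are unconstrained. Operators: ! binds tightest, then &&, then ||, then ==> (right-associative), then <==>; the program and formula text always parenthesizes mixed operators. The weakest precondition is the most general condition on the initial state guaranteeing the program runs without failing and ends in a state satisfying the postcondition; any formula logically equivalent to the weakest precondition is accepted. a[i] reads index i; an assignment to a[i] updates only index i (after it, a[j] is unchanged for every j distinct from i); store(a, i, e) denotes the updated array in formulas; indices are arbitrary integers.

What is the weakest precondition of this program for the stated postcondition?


Working backward. After the program, the postcondition 3*pos != tab[c] + 7 <==> c + 4 <= -9 must hold; in canonical form it is 3*pos != tab[c] + 7 <==> c <= -13.
Before c := 2*tab[c + 2] - 3: 3*pos != tab[2*tab[c + 2] - 3] + 7 <==> 2*tab[c + 2] <= -10
Before tab[x] := x + 8: 3*pos != store(tab, x, x + 8)[2*store(tab, x, x + 8)[c + 2] - 3] + 7 <==> 2*store(tab, x, x + 8)[c + 2] <= -10
Answer: WP = 3*pos != store(tab, x, x + 8)[2*store(tab, x, x + 8)[c + 2] - 3] + 7 <==> 2*store(tab, x, x + 8)[c + 2] <= -10


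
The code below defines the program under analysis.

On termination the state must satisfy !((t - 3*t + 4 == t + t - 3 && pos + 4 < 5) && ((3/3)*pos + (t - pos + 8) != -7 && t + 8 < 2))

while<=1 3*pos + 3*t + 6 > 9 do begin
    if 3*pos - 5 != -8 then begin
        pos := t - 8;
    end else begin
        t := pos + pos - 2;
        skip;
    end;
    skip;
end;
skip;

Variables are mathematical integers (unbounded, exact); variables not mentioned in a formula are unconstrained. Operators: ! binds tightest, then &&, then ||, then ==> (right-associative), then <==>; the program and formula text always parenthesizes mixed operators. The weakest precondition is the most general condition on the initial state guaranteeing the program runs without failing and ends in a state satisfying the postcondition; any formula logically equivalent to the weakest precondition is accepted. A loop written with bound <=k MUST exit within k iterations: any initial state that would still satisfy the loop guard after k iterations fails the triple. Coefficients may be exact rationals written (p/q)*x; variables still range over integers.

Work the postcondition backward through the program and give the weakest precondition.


Working backward. After the program, the postcondition !((t - 3*t + 4 == t + t - 3 && pos + 4 < 5) && ((3/3)*pos + (t - pos + 8) != -7 && t + 8 < 2)) must hold; in canonical form it is !(4*t == 7 && pos < 1 && t != -15 && t < -6).
Before skip: !(4*t == 7 && pos < 1 && t != -15 && t < -6)
Before the loop (bound <=1), unroll the exhaustion recursion (WP_0 = exit-now case; WP_j = one more guarded iteration, up to j = 1):
  WP_0: (!(3*pos + 3*t > 3)) && (!(4*t == 7 && pos < 1 && t != -15 && t < -6))
  WP_1: (3*pos + 3*t > 3 ==> ((3*pos != -3 ==> ((!(6*t > 27)) && (!(4*t == 7 && t < 9 && t != -15 && t < -6)))) && ((!(3*pos != -3)) ==> ((!(9*pos > 9)) && (!(8*pos == 15 && pos < 1 && 2*pos != -13 && 2*pos < -4)))))) && ((!(3*pos + 3*t > 3)) ==> (!(4*t == 7 && pos < 1 && t != -15 && t < -6)))
So before the loop: (3*pos + 3*t > 3 ==> ((3*pos != -3 ==> ((!(6*t > 27)) && (!(4*t == 7 && t < 9 && t != -15 && t < -6)))) && ((!(3*pos != -3)) ==> ((!(9*pos > 9)) && (!(8*pos == 15 && pos < 1 && 2*pos != -13 && 2*pos < -4)))))) && ((!(3*pos + 3*t > 3)) ==> (!(4*t == 7 && pos < 1 && t != -15 && t < -6)))
Answer: WP = (3*pos + 3*t > 3 ==> ((3*pos != -3 ==> ((!(6*t > 27)) && (!(4*t == 7 && t < 9 && t != -15 && t < -6)))) && ((!(3*pos != -3)) ==> ((!(9*pos > 9)) && (!(8*pos == 15 && pos < 1 && 2*pos != -13 && 2*pos < -4)))))) && ((!(3*pos + 3*t > 3)) ==> (!(4*t == 7 && pos < 1 && t != -15 && t < -6)))


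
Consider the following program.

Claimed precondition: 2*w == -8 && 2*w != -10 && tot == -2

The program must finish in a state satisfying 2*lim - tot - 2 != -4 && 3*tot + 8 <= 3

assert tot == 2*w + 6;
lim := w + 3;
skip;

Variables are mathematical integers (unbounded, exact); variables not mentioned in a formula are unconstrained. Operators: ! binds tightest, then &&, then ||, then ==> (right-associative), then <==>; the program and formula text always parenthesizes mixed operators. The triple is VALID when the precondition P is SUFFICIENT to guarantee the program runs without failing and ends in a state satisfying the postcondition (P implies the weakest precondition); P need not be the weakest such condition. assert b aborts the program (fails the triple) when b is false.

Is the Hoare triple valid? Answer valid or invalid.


Working backward. After the program, the postcondition 2*lim - tot - 2 != -4 && 3*tot + 8 <= 3 must hold; in canonical form it is 2*lim != tot - 2 && 3*tot <= -5.
Before skip: 2*lim != tot - 2 && 3*tot <= -5
Before lim := w + 3: 2*w != tot - 8 && 3*tot <= -5
Before assert tot == 2*w + 6: tot == 2*w + 6 && 2*w != tot - 8 && 3*tot <= -5
The weakest precondition is tot == 2*w + 6 && 2*w != tot - 8 && 3*tot <= -5.
Check whether 2*w == -8 && 2*w != -10 && tot == -2 implies it.
Every state satisfying the precondition satisfies the weakest precondition: the implication holds.
Answer: valid


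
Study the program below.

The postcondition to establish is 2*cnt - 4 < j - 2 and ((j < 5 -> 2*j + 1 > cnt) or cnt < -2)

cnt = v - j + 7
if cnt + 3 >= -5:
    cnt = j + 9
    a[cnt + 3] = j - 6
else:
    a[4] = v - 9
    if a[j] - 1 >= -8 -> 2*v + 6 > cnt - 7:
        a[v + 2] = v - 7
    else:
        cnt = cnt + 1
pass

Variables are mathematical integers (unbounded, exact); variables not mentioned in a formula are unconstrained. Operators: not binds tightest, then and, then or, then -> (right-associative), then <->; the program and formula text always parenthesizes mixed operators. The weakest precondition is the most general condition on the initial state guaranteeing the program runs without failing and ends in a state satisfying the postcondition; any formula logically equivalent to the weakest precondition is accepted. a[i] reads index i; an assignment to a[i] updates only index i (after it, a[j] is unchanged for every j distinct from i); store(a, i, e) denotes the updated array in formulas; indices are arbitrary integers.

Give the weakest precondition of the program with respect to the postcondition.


Working backward. After the program, the postcondition 2*cnt - 4 < j - 2 and ((j < 5 -> 2*j + 1 > cnt) or cnt < -2) must hold; in canonical form it is 2*cnt < j + 2 and ((j < 5 -> 2*j > cnt - 1) or cnt < -2).
Before skip: 2*cnt < j + 2 and ((j < 5 -> 2*j > cnt - 1) or cnt < -2)
Then branch requires j < -16 and ((j < 5 -> j > 8) or j < -11); else branch requires ((store(a, 4, v - 9)[j] >= -7 -> 2*v > cnt - 13) -> (2*cnt < j + 2 and ((j < 5 -> 2*j > cnt - 1) or cnt < -2))) and ((not (store(a, 4, v - 9)[j] >= -7 -> 2*v > cnt - 13)) -> (2*cnt < j and ((j < 5 -> 2*j > cnt) or cnt < -3))).
Before the if: (cnt >= -8 -> (j < -16 and ((j < 5 -> j > 8) or j < -11))) and ((not (cnt >= -8)) -> (((store(a, 4, v - 9)[j] >= -7 -> 2*v > cnt - 13) -> (2*cnt < j + 2 and ((j < 5 -> 2*j > cnt - 1) or cnt < -2))) and ((not (store(a, 4, v - 9)[j] >= -7 -> 2*v > cnt - 13)) -> (2*cnt < j and ((j < 5 -> 2*j > cnt) or cnt < -3)))))
Before cnt := v - j + 7: (v >= j - 15 -> (j < -16 and ((j < 5 -> j > 8) or j < -11))) and ((not (v >= j - 15)) -> (((store(a, 4, v - 9)[j] >= -7 -> j + v > -6) -> (2*v < 3*j - 12 and ((j < 5 -> 3*j > v + 6) or v < j - 9))) and ((not (store(a, 4, v - 9)[j] >= -7 -> j + v > -6)) -> (2*v < 3*j - 14 and ((j < 5 -> 3*j > v + 7) or v < j - 10)))))
Answer: WP = (v >= j - 15 -> (j < -16 and ((j < 5 -> j > 8) or j < -11))) and ((not (v >= j - 15)) -> (((store(a, 4, v - 9)[j] >= -7 -> j + v > -6) -> (2*v < 3*j - 12 and ((j < 5 -> 3*j > v + 6) or v < j - 9))) and ((not (store(a, 4, v - 9)[j] >= -7 -> j + v > -6)) -> (2*v < 3*j - 14 and ((j < 5 -> 3*j > v + 7) or v < j - 10)))))


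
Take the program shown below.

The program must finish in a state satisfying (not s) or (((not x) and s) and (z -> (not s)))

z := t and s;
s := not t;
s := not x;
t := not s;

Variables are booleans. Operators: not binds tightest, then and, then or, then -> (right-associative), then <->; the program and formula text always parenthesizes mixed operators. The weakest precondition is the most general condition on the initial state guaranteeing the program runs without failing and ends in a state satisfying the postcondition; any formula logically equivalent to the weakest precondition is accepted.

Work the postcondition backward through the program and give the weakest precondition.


Working backward. After the program, the postcondition (not s) or (((not x) and s) and (z -> (not s))) must hold; in canonical form it is (not s) or ((not x) and s and (z -> (not s))).
Before t := not s: (not s) or ((not x) and s and (z -> (not s)))
Before s := not x: x or ((not x) and (z -> x))
Before s := not t: x or ((not x) and (z -> x))
Before z := t and s: x or ((not x) and ((t and s) -> x))
Answer: WP = x or ((not x) and ((t and s) -> x))


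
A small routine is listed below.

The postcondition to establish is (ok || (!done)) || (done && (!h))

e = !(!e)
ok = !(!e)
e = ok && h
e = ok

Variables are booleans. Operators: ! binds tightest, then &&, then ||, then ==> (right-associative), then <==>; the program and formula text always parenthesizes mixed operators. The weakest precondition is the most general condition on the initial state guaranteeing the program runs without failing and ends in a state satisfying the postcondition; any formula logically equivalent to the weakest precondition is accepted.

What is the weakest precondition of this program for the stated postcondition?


Working backward. After the program, the postcondition (ok || (!done)) || (done && (!h)) must hold; in canonical form it is ok || (!done) || (done && (!h)).
Before e := ok: ok || (!done) || (done && (!h))
Before e := ok && h: ok || (!done) || (done && (!h))
Before ok := !(!e): e || (!done) || (done && (!h))
Before e := !(!e): e || (!done) || (done && (!h))
Answer: WP = e || (!done) || (done && (!h))


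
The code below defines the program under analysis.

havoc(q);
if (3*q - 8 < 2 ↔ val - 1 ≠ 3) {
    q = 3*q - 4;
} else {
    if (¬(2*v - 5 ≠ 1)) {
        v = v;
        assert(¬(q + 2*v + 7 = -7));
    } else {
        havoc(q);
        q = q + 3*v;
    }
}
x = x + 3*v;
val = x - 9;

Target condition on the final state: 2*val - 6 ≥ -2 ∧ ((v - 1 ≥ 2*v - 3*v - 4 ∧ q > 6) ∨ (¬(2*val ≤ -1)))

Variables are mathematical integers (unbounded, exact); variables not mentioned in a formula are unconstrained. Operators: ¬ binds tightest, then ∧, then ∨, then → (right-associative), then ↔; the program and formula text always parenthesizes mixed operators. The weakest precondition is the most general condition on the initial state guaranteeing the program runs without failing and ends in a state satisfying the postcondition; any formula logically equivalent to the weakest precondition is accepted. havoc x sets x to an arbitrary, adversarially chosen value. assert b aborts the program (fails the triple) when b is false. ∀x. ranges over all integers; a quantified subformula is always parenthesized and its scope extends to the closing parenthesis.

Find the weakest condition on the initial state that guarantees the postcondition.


Working backward. After the program, the postcondition 2*val - 6 ≥ -2 ∧ ((v - 1 ≥ 2*v - 3*v - 4 ∧ q > 6) ∨ (¬(2*val ≤ -1))) must hold; in canonical form it is 2*val ≥ 4 ∧ ((2*v ≥ -3 ∧ q > 6) ∨ (¬(2*val ≤ -1))).
Before val := x - 9: 2*x ≥ 22 ∧ ((2*v ≥ -3 ∧ q > 6) ∨ (¬(2*x ≤ 17)))
Before x := x + 3*v: 6*v + 2*x ≥ 22 ∧ ((2*v ≥ -3 ∧ q > 6) ∨ (¬(6*v + 2*x ≤ 17)))
Then branch requires 6*v + 2*x ≥ 22 ∧ ((2*v ≥ -3 ∧ 3*q > 10) ∨ (¬(6*v + 2*x ≤ 17))); else branch requires ((¬(2*v ≠ 6)) → ((¬(q + 2*v = -14)) ∧ 6*v + 2*x ≥ 22 ∧ ((2*v ≥ -3 ∧ q > 6) ∨ (¬(6*v + 2*x ≤ 17))))) ∧ (2*v ≠ 6 → (∀q_1. (6*v + 2*x ≥ 22 ∧ ((2*v ≥ -3 ∧ q_1 + 3*v > 6) ∨ (¬(6*v + 2*x ≤ 17)))))).
Before the if: ((3*q < 10 ↔ val ≠ 4) → (6*v + 2*x ≥ 22 ∧ ((2*v ≥ -3 ∧ 3*q > 10) ∨ (¬(6*v + 2*x ≤ 17))))) ∧ ((¬(3*q < 10 ↔ val ≠ 4)) → (((¬(2*v ≠ 6)) → ((¬(q + 2*v = -14)) ∧ 6*v + 2*x ≥ 22 ∧ ((2*v ≥ -3 ∧ q > 6) ∨ (¬(6*v + 2*x ≤ 17))))) ∧ (2*v ≠ 6 → (∀q_1. (6*v + 2*x ≥ 22 ∧ ((2*v ≥ -3 ∧ q_1 + 3*v > 6) ∨ (¬(6*v + 2*x ≤ 17))))))))
Before havoc q: ∀q_2. (((3*q_2 < 10 ↔ val ≠ 4) → (6*v + 2*x ≥ 22 ∧ ((2*v ≥ -3 ∧ 3*q_2 > 10) ∨ (¬(6*v + 2*x ≤ 17))))) ∧ ((¬(3*q_2 < 10 ↔ val ≠ 4)) → (((¬(2*v ≠ 6)) → ((¬(q_2 + 2*v = -14)) ∧ 6*v + 2*x ≥ 22 ∧ ((2*v ≥ -3 ∧ q_2 > 6) ∨ (¬(6*v + 2*x ≤ 17))))) ∧ (2*v ≠ 6 → (∀q_1. (6*v + 2*x ≥ 22 ∧ ((2*v ≥ -3 ∧ q_1 + 3*v > 6) ∨ (¬(6*v + 2*x ≤ 17)))))))))
Answer: WP = ∀q_2. (((3*q_2 < 10 ↔ val ≠ 4) → (6*v + 2*x ≥ 22 ∧ ((2*v ≥ -3 ∧ 3*q_2 > 10) ∨ (¬(6*v + 2*x ≤ 17))))) ∧ ((¬(3*q_2 < 10 ↔ val ≠ 4)) → (((¬(2*v ≠ 6)) → ((¬(q_2 + 2*v = -14)) ∧ 6*v + 2*x ≥ 22 ∧ ((2*v ≥ -3 ∧ q_2 > 6) ∨ (¬(6*v + 2*x ≤ 17))))) ∧ (2*v ≠ 6 → (∀q_1. (6*v + 2*x ≥ 22 ∧ ((2*v ≥ -3 ∧ q_1 + 3*v > 6) ∨ (¬(6*v + 2*x ≤ 17)))))))))


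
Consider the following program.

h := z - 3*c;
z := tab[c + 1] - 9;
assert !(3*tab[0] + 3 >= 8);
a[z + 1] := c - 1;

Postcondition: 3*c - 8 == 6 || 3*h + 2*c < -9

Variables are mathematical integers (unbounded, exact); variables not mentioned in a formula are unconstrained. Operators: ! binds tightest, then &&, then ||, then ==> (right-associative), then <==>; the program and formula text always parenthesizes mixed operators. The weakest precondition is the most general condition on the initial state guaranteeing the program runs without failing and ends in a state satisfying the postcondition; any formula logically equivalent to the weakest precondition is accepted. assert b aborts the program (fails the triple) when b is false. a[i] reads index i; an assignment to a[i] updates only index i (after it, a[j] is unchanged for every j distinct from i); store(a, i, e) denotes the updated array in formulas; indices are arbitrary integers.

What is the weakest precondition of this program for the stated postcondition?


Working backward. After the program, the postcondition 3*c - 8 == 6 || 3*h + 2*c < -9 must hold; in canonical form it is 3*c == 14 || 2*c + 3*h < -9.
Before a[z + 1] := c - 1: 3*c == 14 || 2*c + 3*h < -9
Before assert !(3*tab[0] + 3 >= 8): (!(3*tab[0] >= 5)) && (3*c == 14 || 2*c + 3*h < -9)
Before z := tab[c + 1] - 9: (!(3*tab[0] >= 5)) && (3*c == 14 || 2*c + 3*h < -9)
Before h := z - 3*c: (!(3*tab[0] >= 5)) && (3*c == 14 || 3*z < 7*c - 9)
Answer: WP = (!(3*tab[0] >= 5)) && (3*c == 14 || 3*z < 7*c - 9)


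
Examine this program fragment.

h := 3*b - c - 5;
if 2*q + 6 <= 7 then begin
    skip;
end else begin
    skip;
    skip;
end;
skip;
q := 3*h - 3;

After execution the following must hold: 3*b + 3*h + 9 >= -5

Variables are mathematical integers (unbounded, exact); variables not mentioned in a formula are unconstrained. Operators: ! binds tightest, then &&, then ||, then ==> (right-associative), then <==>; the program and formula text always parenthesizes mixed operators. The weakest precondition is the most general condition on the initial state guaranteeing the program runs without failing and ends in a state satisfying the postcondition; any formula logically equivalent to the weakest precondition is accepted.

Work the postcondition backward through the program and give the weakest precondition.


Working backward. After the program, the postcondition 3*b + 3*h + 9 >= -5 must hold; in canonical form it is 3*b + 3*h >= -14.
Before q := 3*h - 3: 3*b + 3*h >= -14
Before skip: 3*b + 3*h >= -14
Then branch requires 3*b + 3*h >= -14; else branch requires 3*b + 3*h >= -14.
Before the if: (2*q <= 1 ==> 3*b + 3*h >= -14) && ((!(2*q <= 1)) ==> 3*b + 3*h >= -14)
Before h := 3*b - c - 5: (2*q <= 1 ==> 12*b >= 3*c + 1) && ((!(2*q <= 1)) ==> 12*b >= 3*c + 1)
Answer: WP = (2*q <= 1 ==> 12*b >= 3*c + 1) && ((!(2*q <= 1)) ==> 12*b >= 3*c + 1)


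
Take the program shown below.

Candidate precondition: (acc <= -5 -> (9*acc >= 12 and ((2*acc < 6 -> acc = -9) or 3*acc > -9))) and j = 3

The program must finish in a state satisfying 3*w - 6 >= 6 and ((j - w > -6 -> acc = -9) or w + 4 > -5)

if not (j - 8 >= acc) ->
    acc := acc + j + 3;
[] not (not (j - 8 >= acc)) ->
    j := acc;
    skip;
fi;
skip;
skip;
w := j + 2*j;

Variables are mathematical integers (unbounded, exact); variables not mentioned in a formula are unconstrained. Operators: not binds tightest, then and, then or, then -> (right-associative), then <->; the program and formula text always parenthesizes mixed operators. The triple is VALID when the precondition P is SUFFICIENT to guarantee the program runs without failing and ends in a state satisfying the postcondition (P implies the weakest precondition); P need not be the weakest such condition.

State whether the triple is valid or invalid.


Working backward. After the program, the postcondition 3*w - 6 >= 6 and ((j - w > -6 -> acc = -9) or w + 4 > -5) must hold; in canonical form it is 3*w >= 12 and ((j > w - 6 -> acc = -9) or w > -9).
Before w := j + 2*j: 9*j >= 12 and ((2*j < 6 -> acc = -9) or 3*j > -9)
Before skip: 9*j >= 12 and ((2*j < 6 -> acc = -9) or 3*j > -9)
Before skip: 9*j >= 12 and ((2*j < 6 -> acc = -9) or 3*j > -9)
Then branch requires 9*j >= 12 and ((2*j < 6 -> acc + j = -12) or 3*j > -9); else branch requires 9*acc >= 12 and ((2*acc < 6 -> acc = -9) or 3*acc > -9).
Before the if: ((not (j >= acc + 8)) -> (9*j >= 12 and ((2*j < 6 -> acc + j = -12) or 3*j > -9))) and (j >= acc + 8 -> (9*acc >= 12 and ((2*acc < 6 -> acc = -9) or 3*acc > -9)))
The weakest precondition is ((not (j >= acc + 8)) -> (9*j >= 12 and ((2*j < 6 -> acc + j = -12) or 3*j > -9))) and (j >= acc + 8 -> (9*acc >= 12 and ((2*acc < 6 -> acc = -9) or 3*acc > -9))).
Check whether (acc <= -5 -> (9*acc >= 12 and ((2*acc < 6 -> acc = -9) or 3*acc > -9))) and j = 3 implies it.
Every state satisfying the precondition satisfies the weakest precondition: the implication holds.
Answer: valid


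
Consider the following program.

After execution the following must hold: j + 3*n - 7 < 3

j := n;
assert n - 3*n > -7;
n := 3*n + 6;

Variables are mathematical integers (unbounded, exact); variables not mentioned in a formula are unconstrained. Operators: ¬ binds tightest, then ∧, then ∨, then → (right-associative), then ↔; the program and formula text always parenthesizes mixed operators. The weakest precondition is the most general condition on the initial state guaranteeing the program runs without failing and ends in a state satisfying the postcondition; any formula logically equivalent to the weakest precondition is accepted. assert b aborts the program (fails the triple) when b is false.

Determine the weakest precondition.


Working backward. After the program, the postcondition j + 3*n - 7 < 3 must hold; in canonical form it is j + 3*n < 10.
Before n := 3*n + 6: j + 9*n < -8
Before assert n - 3*n > -7: 2*n < 7 ∧ j + 9*n < -8
Before j := n: 2*n < 7 ∧ 10*n < -8
Answer: WP = 2*n < 7 ∧ 10*n < -8


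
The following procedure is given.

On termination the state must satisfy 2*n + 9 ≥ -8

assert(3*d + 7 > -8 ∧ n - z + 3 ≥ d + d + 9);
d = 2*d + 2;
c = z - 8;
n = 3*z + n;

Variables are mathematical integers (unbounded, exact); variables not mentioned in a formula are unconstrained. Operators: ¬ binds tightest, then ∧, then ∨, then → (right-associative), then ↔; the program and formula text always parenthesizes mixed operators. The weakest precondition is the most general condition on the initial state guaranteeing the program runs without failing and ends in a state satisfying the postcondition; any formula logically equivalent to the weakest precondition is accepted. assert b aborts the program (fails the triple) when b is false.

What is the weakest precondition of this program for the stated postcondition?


Working backward. After the program, the postcondition 2*n + 9 ≥ -8 must hold; in canonical form it is 2*n ≥ -17.
Before n := 3*z + n: 2*n + 6*z ≥ -17
Before c := z - 8: 2*n + 6*z ≥ -17
Before d := 2*d + 2: 2*n + 6*z ≥ -17
Before assert 3*d + 7 > -8 ∧ n - z + 3 ≥ d + d + 9: 3*d > -15 ∧ n ≥ 2*d + z + 6 ∧ 2*n + 6*z ≥ -17
Answer: WP = 3*d > -15 ∧ n ≥ 2*d + z + 6 ∧ 2*n + 6*z ≥ -17


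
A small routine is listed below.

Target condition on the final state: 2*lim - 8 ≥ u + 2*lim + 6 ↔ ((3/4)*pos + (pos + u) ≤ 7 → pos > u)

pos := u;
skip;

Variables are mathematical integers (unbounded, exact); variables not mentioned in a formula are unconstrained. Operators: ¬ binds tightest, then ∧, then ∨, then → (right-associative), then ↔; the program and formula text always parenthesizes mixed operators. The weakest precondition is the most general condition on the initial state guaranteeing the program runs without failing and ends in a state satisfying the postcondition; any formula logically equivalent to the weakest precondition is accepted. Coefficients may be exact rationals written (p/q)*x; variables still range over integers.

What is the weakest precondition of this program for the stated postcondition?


Working backward. After the program, the postcondition 2*lim - 8 ≥ u + 2*lim + 6 ↔ ((3/4)*pos + (pos + u) ≤ 7 → pos > u) must hold; in canonical form it is u ≤ -14 ↔ ((7/4)*pos + u ≤ 7 → pos > u).
Before skip: u ≤ -14 ↔ ((7/4)*pos + u ≤ 7 → pos > u)
Before pos := u: u ≤ -14 ↔ (¬((11/4)*u ≤ 7))
Answer: WP = u ≤ -14 ↔ (¬((11/4)*u ≤ 7))


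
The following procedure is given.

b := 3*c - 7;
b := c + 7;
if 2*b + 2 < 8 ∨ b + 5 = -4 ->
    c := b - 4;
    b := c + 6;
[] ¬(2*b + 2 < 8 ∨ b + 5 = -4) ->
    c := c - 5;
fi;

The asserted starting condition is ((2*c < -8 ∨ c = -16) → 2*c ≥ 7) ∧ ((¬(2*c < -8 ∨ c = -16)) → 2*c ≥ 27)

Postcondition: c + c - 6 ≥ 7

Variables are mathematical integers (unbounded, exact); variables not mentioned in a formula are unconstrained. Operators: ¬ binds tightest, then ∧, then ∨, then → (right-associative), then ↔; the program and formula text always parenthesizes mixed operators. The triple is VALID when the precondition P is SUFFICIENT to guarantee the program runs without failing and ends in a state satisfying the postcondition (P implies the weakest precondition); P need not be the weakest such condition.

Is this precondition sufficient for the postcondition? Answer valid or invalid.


Working backward. After the program, the postcondition c + c - 6 ≥ 7 must hold; in canonical form it is 2*c ≥ 13.
Then branch requires 2*b ≥ 21; else branch requires 2*c ≥ 23.
Before the if: ((2*b < 6 ∨ b = -9) → 2*b ≥ 21) ∧ ((¬(2*b < 6 ∨ b = -9)) → 2*c ≥ 23)
Before b := c + 7: ((2*c < -8 ∨ c = -16) → 2*c ≥ 7) ∧ ((¬(2*c < -8 ∨ c = -16)) → 2*c ≥ 23)
Before b := 3*c - 7: ((2*c < -8 ∨ c = -16) → 2*c ≥ 7) ∧ ((¬(2*c < -8 ∨ c = -16)) → 2*c ≥ 23)
The weakest precondition is ((2*c < -8 ∨ c = -16) → 2*c ≥ 7) ∧ ((¬(2*c < -8 ∨ c = -16)) → 2*c ≥ 23).
Check whether ((2*c < -8 ∨ c = -16) → 2*c ≥ 7) ∧ ((¬(2*c < -8 ∨ c = -16)) → 2*c ≥ 27) implies it.
Every state satisfying the precondition satisfies the weakest precondition: the implication holds.
Answer: valid


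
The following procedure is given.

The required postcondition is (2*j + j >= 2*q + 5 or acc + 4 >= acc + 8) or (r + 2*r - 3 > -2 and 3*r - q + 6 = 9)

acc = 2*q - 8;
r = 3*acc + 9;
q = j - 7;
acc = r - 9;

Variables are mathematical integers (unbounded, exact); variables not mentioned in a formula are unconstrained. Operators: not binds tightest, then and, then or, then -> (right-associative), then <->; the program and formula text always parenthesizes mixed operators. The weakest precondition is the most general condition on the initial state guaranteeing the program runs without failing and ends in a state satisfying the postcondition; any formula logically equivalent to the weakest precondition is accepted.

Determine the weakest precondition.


Working backward. After the program, the postcondition (2*j + j >= 2*q + 5 or acc + 4 >= acc + 8) or (r + 2*r - 3 > -2 and 3*r - q + 6 = 9) must hold; in canonical form it is 3*j >= 2*q + 5 or (3*r > 1 and 3*r = q + 3).
Before acc := r - 9: 3*j >= 2*q + 5 or (3*r > 1 and 3*r = q + 3)
Before q := j - 7: j >= -9 or (3*r > 1 and 3*r = j - 4)
Before r := 3*acc + 9: j >= -9 or (9*acc > -26 and 9*acc = j - 31)
Before acc := 2*q - 8: j >= -9 or (18*q > 46 and 18*q = j + 41)
Answer: WP = j >= -9 or (18*q > 46 and 18*q = j + 41)


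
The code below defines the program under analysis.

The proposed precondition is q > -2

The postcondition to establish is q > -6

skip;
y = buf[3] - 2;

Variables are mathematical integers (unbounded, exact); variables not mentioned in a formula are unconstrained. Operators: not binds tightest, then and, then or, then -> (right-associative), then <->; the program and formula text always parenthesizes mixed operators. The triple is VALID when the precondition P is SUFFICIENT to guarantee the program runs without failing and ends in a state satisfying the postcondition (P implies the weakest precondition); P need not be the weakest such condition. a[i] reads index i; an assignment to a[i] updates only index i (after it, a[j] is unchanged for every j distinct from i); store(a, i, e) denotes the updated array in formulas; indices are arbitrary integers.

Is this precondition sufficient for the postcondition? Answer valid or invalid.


Working backward. After the program, q > -6 must hold.
Before y := buf[3] - 2: q > -6
Before skip: q > -6
The weakest precondition is q > -6.
Check whether q > -2 implies it.
Every state satisfying the precondition satisfies the weakest precondition: the implication holds.
Answer: valid


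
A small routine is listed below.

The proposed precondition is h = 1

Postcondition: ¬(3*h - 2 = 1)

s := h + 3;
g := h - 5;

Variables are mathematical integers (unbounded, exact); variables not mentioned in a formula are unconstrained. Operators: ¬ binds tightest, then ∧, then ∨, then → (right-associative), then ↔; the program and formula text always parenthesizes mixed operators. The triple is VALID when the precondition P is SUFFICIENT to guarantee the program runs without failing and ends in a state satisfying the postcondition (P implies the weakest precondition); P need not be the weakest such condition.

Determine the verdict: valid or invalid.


Working backward. After the program, the postcondition ¬(3*h - 2 = 1) must hold; in canonical form it is ¬(3*h = 3).
Before g := h - 5: ¬(3*h = 3)
Before s := h + 3: ¬(3*h = 3)
The weakest precondition is ¬(3*h = 3).
Check whether h = 1 implies it.
Countermodel: at the initial state h = 1, the precondition holds but the weakest precondition fails.
Answer: invalid


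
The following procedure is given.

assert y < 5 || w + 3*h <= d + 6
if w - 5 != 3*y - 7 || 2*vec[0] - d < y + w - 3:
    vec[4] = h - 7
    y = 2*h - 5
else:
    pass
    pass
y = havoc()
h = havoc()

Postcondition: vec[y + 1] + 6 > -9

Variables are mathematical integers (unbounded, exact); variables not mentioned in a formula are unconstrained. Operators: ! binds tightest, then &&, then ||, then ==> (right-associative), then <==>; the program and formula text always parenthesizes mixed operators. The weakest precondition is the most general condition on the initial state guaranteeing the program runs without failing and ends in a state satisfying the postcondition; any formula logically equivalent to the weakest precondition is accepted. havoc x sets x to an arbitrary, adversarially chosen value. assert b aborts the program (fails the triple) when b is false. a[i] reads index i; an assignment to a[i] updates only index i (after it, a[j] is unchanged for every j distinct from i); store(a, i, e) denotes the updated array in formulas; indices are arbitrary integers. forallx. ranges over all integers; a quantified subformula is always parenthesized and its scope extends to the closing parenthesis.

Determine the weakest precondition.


Working backward. After the program, the postcondition vec[y + 1] + 6 > -9 must hold; in canonical form it is vec[y + 1] > -15.
Before havoc h: vec[y + 1] > -15
Before havoc y: forall y_1. vec[y_1 + 1] > -15
Then branch requires forall y_1. store(vec, 4, h - 7)[y_1 + 1] > -15; else branch requires forall y_1. vec[y_1 + 1] > -15.
Before the if: ((w != 3*y - 2 || 2*vec[0] < d + w + y - 3) ==> (forall y_1. store(vec, 4, h - 7)[y_1 + 1] > -15)) && ((!(w != 3*y - 2 || 2*vec[0] < d + w + y - 3)) ==> (forall y_1. vec[y_1 + 1] > -15))
Before assert y < 5 || w + 3*h <= d + 6: (y < 5 || 3*h + w <= d + 6) && ((w != 3*y - 2 || 2*vec[0] < d + w + y - 3) ==> (forall y_1. store(vec, 4, h - 7)[y_1 + 1] > -15)) && ((!(w != 3*y - 2 || 2*vec[0] < d + w + y - 3)) ==> (forall y_1. vec[y_1 + 1] > -15))
Answer: WP = (y < 5 || 3*h + w <= d + 6) && ((w != 3*y - 2 || 2*vec[0] < d + w + y - 3) ==> (forall y_1. store(vec, 4, h - 7)[y_1 + 1] > -15)) && ((!(w != 3*y - 2 || 2*vec[0] < d + w + y - 3)) ==> (forall y_1. vec[y_1 + 1] > -15))


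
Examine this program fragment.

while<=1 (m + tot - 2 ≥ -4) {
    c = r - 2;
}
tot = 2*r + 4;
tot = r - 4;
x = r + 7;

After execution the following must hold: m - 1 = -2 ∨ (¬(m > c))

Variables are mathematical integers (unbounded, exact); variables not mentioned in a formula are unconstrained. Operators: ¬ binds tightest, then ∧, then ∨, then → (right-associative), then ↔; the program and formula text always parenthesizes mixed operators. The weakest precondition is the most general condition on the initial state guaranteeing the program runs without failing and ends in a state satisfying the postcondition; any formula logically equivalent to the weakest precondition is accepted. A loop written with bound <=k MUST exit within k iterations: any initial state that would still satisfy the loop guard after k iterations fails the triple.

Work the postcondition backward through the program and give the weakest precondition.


Working backward. After the program, the postcondition m - 1 = -2 ∨ (¬(m > c)) must hold; in canonical form it is m = -1 ∨ (¬(m > c)).
Before x := r + 7: m = -1 ∨ (¬(m > c))
Before tot := r - 4: m = -1 ∨ (¬(m > c))
Before tot := 2*r + 4: m = -1 ∨ (¬(m > c))
Before the loop (bound <=1), unroll the exhaustion recursion (WP_0 = exit-now case; WP_j = one more guarded iteration, up to j = 1):
  WP_0: (¬(m + tot ≥ -2)) ∧ (m = -1 ∨ (¬(m > c)))
  WP_1: (m + tot ≥ -2 → ((¬(m + tot ≥ -2)) ∧ (m = -1 ∨ (¬(m > r - 2))))) ∧ ((¬(m + tot ≥ -2)) → (m = -1 ∨ (¬(m > c))))
So before the loop: (m + tot ≥ -2 → ((¬(m + tot ≥ -2)) ∧ (m = -1 ∨ (¬(m > r - 2))))) ∧ ((¬(m + tot ≥ -2)) → (m = -1 ∨ (¬(m > c))))
Answer: WP = (m + tot ≥ -2 → ((¬(m + tot ≥ -2)) ∧ (m = -1 ∨ (¬(m > r - 2))))) ∧ ((¬(m + tot ≥ -2)) → (m = -1 ∨ (¬(m > c))))


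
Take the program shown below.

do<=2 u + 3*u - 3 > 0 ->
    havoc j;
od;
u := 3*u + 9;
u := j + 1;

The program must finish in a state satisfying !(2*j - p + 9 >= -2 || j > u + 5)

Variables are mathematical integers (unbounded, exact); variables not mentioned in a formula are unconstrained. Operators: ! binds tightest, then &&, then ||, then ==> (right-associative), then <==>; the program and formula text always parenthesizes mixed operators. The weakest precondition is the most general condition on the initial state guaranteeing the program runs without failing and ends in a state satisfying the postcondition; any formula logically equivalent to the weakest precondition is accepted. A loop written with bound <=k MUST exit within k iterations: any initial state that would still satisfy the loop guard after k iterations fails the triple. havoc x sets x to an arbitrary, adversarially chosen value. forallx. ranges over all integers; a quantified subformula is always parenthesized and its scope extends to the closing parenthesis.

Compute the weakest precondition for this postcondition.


Working backward. After the program, the postcondition !(2*j - p + 9 >= -2 || j > u + 5) must hold; in canonical form it is !(2*j >= p - 11 || j > u + 5).
Before u := j + 1: !(2*j >= p - 11)
Before u := 3*u + 9: !(2*j >= p - 11)
Before the loop (bound <=2), unroll the exhaustion recursion (WP_0 = exit-now case; WP_j = one more guarded iteration, up to j = 2):
  WP_0: (!(4*u > 3)) && (!(2*j >= p - 11))
  WP_1: (4*u > 3 ==> (forall j_1. ((!(4*u > 3)) && (!(2*j_1 >= p - 11))))) && ((!(4*u > 3)) ==> (!(2*j >= p - 11)))
  WP_2: (4*u > 3 ==> (forall j_2. ((4*u > 3 ==> (forall j_1. ((!(4*u > 3)) && (!(2*j_1 >= p - 11))))) && ((!(4*u > 3)) ==> (!(2*j_2 >= p - 11)))))) && ((!(4*u > 3)) ==> (!(2*j >= p - 11)))
So before the loop: (4*u > 3 ==> (forall j_2. ((4*u > 3 ==> (forall j_1. ((!(4*u > 3)) && (!(2*j_1 >= p - 11))))) && ((!(4*u > 3)) ==> (!(2*j_2 >= p - 11)))))) && ((!(4*u > 3)) ==> (!(2*j >= p - 11)))
Answer: WP = (4*u > 3 ==> (forall j_2. ((4*u > 3 ==> (forall j_1. ((!(4*u > 3)) && (!(2*j_1 >= p - 11))))) && ((!(4*u > 3)) ==> (!(2*j_2 >= p - 11)))))) && ((!(4*u > 3)) ==> (!(2*j >= p - 11)))


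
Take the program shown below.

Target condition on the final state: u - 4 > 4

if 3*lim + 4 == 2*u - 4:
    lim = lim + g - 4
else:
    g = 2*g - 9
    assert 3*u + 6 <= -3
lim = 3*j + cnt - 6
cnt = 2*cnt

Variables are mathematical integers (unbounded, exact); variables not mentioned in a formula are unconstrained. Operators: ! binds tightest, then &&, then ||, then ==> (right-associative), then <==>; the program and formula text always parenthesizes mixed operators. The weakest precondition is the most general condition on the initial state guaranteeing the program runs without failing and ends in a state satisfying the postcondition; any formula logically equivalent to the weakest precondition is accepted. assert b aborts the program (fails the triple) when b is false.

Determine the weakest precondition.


Working backward. After the program, the postcondition u - 4 > 4 must hold; in canonical form it is u > 8.
Before cnt := 2*cnt: u > 8
Before lim := 3*j + cnt - 6: u > 8
Then branch requires u > 8; else branch requires 3*u <= -9 && u > 8.
Before the if: (3*lim == 2*u - 8 ==> u > 8) && ((!(3*lim == 2*u - 8)) ==> (3*u <= -9 && u > 8))
Answer: WP = (3*lim == 2*u - 8 ==> u > 8) && ((!(3*lim == 2*u - 8)) ==> (3*u <= -9 && u > 8))


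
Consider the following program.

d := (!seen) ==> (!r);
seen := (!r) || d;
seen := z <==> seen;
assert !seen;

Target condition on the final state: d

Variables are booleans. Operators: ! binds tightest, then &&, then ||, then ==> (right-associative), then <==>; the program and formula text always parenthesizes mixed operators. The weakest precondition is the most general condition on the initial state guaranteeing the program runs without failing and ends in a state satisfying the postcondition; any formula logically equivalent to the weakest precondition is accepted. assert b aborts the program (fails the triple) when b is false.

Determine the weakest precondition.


Working backward. After the program, d must hold.
Before assert !seen: (!seen) && d
Before seen := z <==> seen: (!(z <==> seen)) && d
Before seen := (!r) || d: (!(z <==> ((!r) || d))) && d
Before d := (!seen) ==> (!r): (!(z <==> ((!r) || ((!seen) ==> (!r))))) && ((!seen) ==> (!r))
Answer: WP = (!(z <==> ((!r) || ((!seen) ==> (!r))))) && ((!seen) ==> (!r))
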